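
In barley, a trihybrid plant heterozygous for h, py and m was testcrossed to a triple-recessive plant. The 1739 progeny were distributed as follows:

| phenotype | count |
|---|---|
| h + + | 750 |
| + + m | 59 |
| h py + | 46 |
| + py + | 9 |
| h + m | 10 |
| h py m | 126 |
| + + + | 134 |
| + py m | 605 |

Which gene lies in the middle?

m

The two most frequent reciprocal classes, h + + and + py m, are the parental types, so the F1 was h + + / + py m.
The two rarest classes, h + m and + py +, are the double crossovers. Comparing them with the parentals, only the m allele has switched, so m is the middle locus and the order is py – m – h.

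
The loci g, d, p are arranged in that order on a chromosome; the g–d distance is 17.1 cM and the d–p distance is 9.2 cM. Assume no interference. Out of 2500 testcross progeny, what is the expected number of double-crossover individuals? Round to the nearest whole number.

39

Map distances give recombination frequencies of 0.171 and 0.092 for the two intervals.
With no interference, expected double-crossover frequency = 0.171 × 0.092 = 0.01573.
Expected number = 0.01573 × 2500 = 39.33 ≈ 39.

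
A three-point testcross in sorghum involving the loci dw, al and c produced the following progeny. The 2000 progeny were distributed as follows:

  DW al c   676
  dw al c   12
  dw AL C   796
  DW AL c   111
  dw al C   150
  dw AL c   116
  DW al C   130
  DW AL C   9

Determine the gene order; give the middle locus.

dw

The two most frequent reciprocal classes, DW al c and dw AL C, are the parental types, so the F1 was DW al c / dw AL C.
The two rarest classes, dw al c and DW AL C, are the double crossovers. Comparing them with the parentals, only the dw allele has switched, so dw is the middle locus and the order is al – dw – c.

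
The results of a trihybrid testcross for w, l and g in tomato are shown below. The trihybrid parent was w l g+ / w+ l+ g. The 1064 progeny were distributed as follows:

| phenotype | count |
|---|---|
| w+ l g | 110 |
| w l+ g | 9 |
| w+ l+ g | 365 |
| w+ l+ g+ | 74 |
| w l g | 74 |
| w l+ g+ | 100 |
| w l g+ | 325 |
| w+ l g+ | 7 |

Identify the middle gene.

w

The two rarest classes, w+ l g+ and w l+ g, are the double crossovers. Comparing them with the parentals, only the w allele has switched, so w is the middle locus and the order is g – w – l.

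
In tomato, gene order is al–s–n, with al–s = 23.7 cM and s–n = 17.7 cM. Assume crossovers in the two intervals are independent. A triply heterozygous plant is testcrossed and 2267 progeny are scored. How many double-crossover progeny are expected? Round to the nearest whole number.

95

Map distances give recombination frequencies of 0.237 and 0.177 for the two intervals.
With no interference, expected double-crossover frequency = 0.237 × 0.177 = 0.04195.
Expected number = 0.04195 × 2267 = 95.10 ≈ 95.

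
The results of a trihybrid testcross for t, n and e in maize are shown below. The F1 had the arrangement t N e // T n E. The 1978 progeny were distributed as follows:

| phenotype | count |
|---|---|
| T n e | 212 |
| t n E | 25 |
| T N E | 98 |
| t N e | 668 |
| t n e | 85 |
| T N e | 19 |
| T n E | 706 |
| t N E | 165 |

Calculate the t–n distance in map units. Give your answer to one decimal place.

The two rarest classes, T N e and t n E, are the double crossovers. Comparing them with the parentals, only the t allele has switched, so t is the middle locus and the order is e – t – n.
Crossovers in the t–n interval produce the single-crossover classes t n e and T N E (85 + 98 = 183) plus the double crossovers (44).
RF(t–n) = (183 + 44) / 1978 = 227/1978 = 0.1148 → 11.5 map units.

11.5 map units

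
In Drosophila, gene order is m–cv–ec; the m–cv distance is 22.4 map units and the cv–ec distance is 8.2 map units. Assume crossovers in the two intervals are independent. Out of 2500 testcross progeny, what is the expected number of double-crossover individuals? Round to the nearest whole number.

46

Map distances give recombination frequencies of 0.224 and 0.082 for the two intervals.
With no interference, expected double-crossover frequency = 0.224 × 0.082 = 0.01837.
Expected number = 0.01837 × 2500 = 45.92 ≈ 46.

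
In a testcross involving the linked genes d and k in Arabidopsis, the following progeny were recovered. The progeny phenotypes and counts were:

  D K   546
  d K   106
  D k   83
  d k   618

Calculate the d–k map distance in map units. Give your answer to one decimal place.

The two most frequent classes, D K (546) and d k (618), are the parental types, so the F1 was D K / d k.
The recombinant classes are D k and d K: 83 + 106 = 189.
Recombination frequency = 189/1353 = 0.1397 ≈ 14.0%, i.e. 14.0 map units.

14.0 map units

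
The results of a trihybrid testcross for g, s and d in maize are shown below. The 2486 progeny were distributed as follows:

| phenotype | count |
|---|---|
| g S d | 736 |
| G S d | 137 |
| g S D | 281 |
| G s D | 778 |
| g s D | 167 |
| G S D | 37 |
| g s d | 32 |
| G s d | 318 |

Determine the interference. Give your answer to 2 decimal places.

0.31

The two most frequent reciprocal classes, g S d and G s D, are the parental types, so the F1 was g S d / G s D.
The two rarest classes, g s d and G S D, are the double crossovers. Comparing them with the parentals, only the s allele has switched, so s is the middle locus and the order is d – s – g.
d–s: (599 + 69)/2486 = 0.2687; s–g: (304 + 69)/2486 = 0.1500.
Expected DCO frequency = 0.2687 × 0.1500 ≈ 0.04031; observed = 69/2486 ≈ 0.02776.
Coefficient of coincidence = 0.02776/0.04031 ≈ 0.69; interference = 1 − 0.69 = 0.31.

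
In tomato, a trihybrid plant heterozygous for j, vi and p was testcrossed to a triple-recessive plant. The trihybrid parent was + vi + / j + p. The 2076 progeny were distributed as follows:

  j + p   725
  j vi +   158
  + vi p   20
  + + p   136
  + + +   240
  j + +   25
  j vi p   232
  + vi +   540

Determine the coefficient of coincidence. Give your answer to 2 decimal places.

The two rarest classes, + vi p and j + +, are the double crossovers. Comparing them with the parentals, only the p allele has switched, so p is the middle locus and the order is j – p – vi.
j–p: (294 + 45)/2076 = 0.1633; p–vi: (472 + 45)/2076 = 0.2490.
Expected DCO frequency = 0.1633 × 0.2490 ≈ 0.04066; observed = 45/2076 ≈ 0.02168.
Coefficient of coincidence = 0.02168/0.04066 ≈ 0.53.

0.53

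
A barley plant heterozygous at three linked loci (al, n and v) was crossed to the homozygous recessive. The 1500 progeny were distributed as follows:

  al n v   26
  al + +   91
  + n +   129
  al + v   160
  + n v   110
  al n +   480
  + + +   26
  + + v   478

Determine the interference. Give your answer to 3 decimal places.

The two most frequent reciprocal classes, al n + and + + v, are the parental types, so the F1 was al n + / + + v.
The two rarest classes, al n v and + + +, are the double crossovers. Comparing them with the parentals, only the v allele has switched, so v is the middle locus and the order is al – v – n.
al–v: (289 + 52)/1500 = 0.2273; v–n: (201 + 52)/1500 = 0.1687.
Expected DCO frequency = 0.2273 × 0.1687 ≈ 0.03835; observed = 52/1500 ≈ 0.03467.
Coefficient of coincidence = 0.03467/0.03835 ≈ 0.904; interference = 1 − 0.904 = 0.096.

0.096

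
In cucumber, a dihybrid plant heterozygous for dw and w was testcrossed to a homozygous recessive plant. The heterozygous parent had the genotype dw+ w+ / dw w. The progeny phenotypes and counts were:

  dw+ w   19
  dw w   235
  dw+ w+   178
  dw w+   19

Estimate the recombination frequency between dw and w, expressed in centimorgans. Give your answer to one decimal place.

The recombinant classes are dw+ w and dw w+: 19 + 19 = 38.
Recombination frequency = 38/451 = 0.0843 ≈ 8.4%, i.e. 8.4 centimorgans.

8.4 centimorgans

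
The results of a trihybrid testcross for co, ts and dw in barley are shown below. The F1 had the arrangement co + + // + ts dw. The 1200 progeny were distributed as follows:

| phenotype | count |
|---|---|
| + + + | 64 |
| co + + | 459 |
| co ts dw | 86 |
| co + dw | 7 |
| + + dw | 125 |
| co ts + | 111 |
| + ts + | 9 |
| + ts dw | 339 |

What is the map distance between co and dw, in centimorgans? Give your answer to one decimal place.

The two rarest classes, co + dw and + ts +, are the double crossovers. Comparing them with the parentals, only the dw allele has switched, so dw is the middle locus and the order is co – dw – ts.
Crossovers in the co–dw interval produce the single-crossover classes + + + and co ts dw (64 + 86 = 150) plus the double crossovers (16).
RF(co–dw) = (150 + 16) / 1200 = 166/1200 = 0.1383 → 13.8 centimorgans.

13.8 centimorgans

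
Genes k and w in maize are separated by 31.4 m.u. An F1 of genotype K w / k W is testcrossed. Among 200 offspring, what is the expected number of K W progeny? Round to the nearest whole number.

31

A map distance of 31.4 m.u. corresponds to a recombination frequency of 0.314.
The F1 is K w / k W, so K W is a recombinant gamete class with expected frequency r/2 = 0.314/2 = 0.1570.
Expected number = 0.1570 × 200 = 31.40 ≈ 31.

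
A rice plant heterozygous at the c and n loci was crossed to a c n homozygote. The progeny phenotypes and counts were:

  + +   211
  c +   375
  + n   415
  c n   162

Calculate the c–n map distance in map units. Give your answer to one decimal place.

The two most frequent classes, + n (415) and c + (375), are the parental types, so the F1 was + n / c +.
The recombinant classes are + + and c n: 211 + 162 = 373.
Recombination frequency = 373/1163 = 0.3207 ≈ 32.1%, i.e. 32.1 map units.

32.1 map units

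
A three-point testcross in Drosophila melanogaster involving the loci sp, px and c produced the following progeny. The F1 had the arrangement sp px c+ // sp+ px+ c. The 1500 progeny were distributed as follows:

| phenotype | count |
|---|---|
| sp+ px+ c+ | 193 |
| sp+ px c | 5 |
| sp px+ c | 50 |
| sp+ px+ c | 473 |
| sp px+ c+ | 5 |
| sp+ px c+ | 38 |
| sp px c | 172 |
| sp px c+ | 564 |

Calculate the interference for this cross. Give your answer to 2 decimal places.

The two rarest classes, sp px+ c+ and sp+ px c, are the double crossovers. Comparing them with the parentals, only the px allele has switched, so px is the middle locus and the order is c – px – sp.
c–px: (365 + 10)/1500 = 0.2500; px–sp: (88 + 10)/1500 = 0.0653.
Expected DCO frequency = 0.2500 × 0.0653 ≈ 0.01632; observed = 10/1500 ≈ 0.00667.
Coefficient of coincidence = 0.00667/0.01632 ≈ 0.41; interference = 1 − 0.41 = 0.59.

0.59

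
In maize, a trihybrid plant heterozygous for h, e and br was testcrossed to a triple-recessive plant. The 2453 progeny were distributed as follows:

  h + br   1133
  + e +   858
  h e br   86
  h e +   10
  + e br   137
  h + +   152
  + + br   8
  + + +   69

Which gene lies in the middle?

h

The two most frequent reciprocal classes, h + br and + e +, are the parental types, so the F1 was h + br / + e +.
The two rarest classes, + + br and h e +, are the double crossovers. Comparing them with the parentals, only the h allele has switched, so h is the middle locus and the order is br – h – e.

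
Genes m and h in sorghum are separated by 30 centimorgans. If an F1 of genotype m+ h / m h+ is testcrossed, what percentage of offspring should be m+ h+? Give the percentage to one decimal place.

15.0%

A map distance of 30 centimorgans corresponds to a recombination frequency of 0.300.
The F1 is m+ h / m h+, so m+ h+ is a recombinant gamete class with expected frequency r/2 = 0.300/2 = 0.1500.
That is 0.1500 = 15.0% of the progeny.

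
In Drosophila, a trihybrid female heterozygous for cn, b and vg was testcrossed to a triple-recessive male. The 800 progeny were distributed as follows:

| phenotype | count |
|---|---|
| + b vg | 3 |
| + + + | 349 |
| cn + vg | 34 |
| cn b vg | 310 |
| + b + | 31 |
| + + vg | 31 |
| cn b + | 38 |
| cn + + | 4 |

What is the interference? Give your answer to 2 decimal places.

-0.02

The two most frequent reciprocal classes, + + + and cn b vg, are the parental types, so the F1 was + + + / cn b vg.
The two rarest classes, cn + + and + b vg, are the double crossovers. Comparing them with the parentals, only the cn allele has switched, so cn is the middle locus and the order is vg – cn – b.
vg–cn: (69 + 7)/800 = 0.0950; cn–b: (65 + 7)/800 = 0.0900.
Expected DCO frequency = 0.0950 × 0.0900 ≈ 0.00855; observed = 7/800 ≈ 0.00875.
Coefficient of coincidence = 0.00875/0.00855 ≈ 1.02; interference = 1 − 1.02 = -0.02.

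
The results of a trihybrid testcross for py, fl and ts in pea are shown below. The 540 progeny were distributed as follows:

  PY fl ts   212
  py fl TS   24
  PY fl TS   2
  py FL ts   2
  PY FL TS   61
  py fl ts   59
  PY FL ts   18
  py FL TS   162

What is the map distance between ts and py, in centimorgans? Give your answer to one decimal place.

23.0 centimorgans

The two most frequent reciprocal classes, py FL TS and PY fl ts, are the parental types, so the F1 was py FL TS / PY fl ts.
The two rarest classes, py FL ts and PY fl TS, are the double crossovers. Comparing them with the parentals, only the ts allele has switched, so ts is the middle locus and the order is fl – ts – py.
Crossovers in the ts–py interval produce the single-crossover classes PY FL TS and py fl ts (61 + 59 = 120) plus the double crossovers (4).
RF(ts–py) = (120 + 4) / 540 = 124/540 = 0.2296 → 23.0 centimorgans.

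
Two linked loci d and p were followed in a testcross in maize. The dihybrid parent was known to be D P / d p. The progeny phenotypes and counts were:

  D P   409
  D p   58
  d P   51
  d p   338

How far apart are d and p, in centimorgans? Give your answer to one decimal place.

12.7 centimorgans

The recombinant classes are D p and d P: 58 + 51 = 109.
Recombination frequency = 109/856 = 0.1273 ≈ 12.7%, i.e. 12.7 centimorgans.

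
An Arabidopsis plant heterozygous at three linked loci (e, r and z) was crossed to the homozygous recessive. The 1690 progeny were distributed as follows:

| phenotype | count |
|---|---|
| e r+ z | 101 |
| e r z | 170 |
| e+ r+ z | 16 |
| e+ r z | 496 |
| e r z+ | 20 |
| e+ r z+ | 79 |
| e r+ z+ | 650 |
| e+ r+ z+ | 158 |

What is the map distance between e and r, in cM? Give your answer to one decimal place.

The two most frequent reciprocal classes, e+ r z and e r+ z+, are the parental types, so the F1 was e+ r z / e r+ z+.
The two rarest classes, e+ r+ z and e r z+, are the double crossovers. Comparing them with the parentals, only the r allele has switched, so r is the middle locus and the order is e – r – z.
Crossovers in the e–r interval produce the single-crossover classes e r z and e+ r+ z+ (170 + 158 = 328) plus the double crossovers (36).
RF(e–r) = (328 + 36) / 1690 = 364/1690 = 0.2154 → 21.5 cM.

21.5 cM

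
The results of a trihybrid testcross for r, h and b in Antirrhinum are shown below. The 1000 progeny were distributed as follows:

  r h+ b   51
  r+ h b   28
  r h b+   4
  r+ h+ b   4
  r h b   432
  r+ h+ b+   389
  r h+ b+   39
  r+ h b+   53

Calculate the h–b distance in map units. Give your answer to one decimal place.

11.2 map units

The two most frequent reciprocal classes, r h b and r+ h+ b+, are the parental types, so the F1 was r h b / r+ h+ b+.
The two rarest classes, r h b+ and r+ h+ b, are the double crossovers. Comparing them with the parentals, only the b allele has switched, so b is the middle locus and the order is h – b – r.
Crossovers in the h–b interval produce the single-crossover classes r h+ b and r+ h b+ (51 + 53 = 104) plus the double crossovers (8).
RF(h–b) = (104 + 8) / 1000 = 112/1000 = 0.1120 → 11.2 map units.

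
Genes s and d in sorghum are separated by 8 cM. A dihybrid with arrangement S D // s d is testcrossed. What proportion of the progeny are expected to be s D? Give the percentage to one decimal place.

4.0%

A map distance of 8 cM corresponds to a recombination frequency of 0.080.
The F1 is S D / s d, so s D is a recombinant gamete class with expected frequency r/2 = 0.080/2 = 0.0400.
That is 0.0400 = 4.0% of the progeny.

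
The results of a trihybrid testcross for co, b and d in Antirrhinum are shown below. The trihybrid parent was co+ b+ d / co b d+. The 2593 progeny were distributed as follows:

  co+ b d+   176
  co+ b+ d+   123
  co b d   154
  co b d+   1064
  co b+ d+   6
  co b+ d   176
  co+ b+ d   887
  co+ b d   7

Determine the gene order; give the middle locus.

b

The two rarest classes, co+ b d and co b+ d+, are the double crossovers. Comparing them with the parentals, only the b allele has switched, so b is the middle locus and the order is co – b – d.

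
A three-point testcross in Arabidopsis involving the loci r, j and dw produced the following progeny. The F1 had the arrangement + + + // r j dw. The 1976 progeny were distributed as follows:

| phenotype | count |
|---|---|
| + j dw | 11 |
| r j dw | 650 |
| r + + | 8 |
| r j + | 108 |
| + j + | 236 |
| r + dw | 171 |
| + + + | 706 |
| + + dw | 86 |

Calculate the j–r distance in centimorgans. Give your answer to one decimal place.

The two rarest classes, r + + and + j dw, are the double crossovers. Comparing them with the parentals, only the r allele has switched, so r is the middle locus and the order is j – r – dw.
Crossovers in the j–r interval produce the single-crossover classes + j + and r + dw (236 + 171 = 407) plus the double crossovers (19).
RF(j–r) = (407 + 19) / 1976 = 426/1976 = 0.2156 → 21.6 centimorgans.

21.6 centimorgans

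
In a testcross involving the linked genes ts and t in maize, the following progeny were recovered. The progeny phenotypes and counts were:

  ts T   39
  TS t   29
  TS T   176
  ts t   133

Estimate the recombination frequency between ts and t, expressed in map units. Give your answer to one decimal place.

18.0 map units

The two most frequent classes, TS T (176) and ts t (133), are the parental types, so the F1 was TS T / ts t.
The recombinant classes are TS t and ts T: 29 + 39 = 68.
Recombination frequency = 68/377 = 0.1804 ≈ 18.0%, i.e. 18.0 map units.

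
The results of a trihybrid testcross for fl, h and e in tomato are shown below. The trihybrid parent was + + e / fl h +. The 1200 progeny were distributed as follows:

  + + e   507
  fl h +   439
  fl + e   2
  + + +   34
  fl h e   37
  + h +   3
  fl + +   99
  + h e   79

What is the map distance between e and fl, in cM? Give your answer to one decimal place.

The two rarest classes, fl + e and + h +, are the double crossovers. Comparing them with the parentals, only the fl allele has switched, so fl is the middle locus and the order is e – fl – h.
Crossovers in the e–fl interval produce the single-crossover classes + + + and fl h e (34 + 37 = 71) plus the double crossovers (5).
RF(e–fl) = (71 + 5) / 1200 = 76/1200 = 0.0633 → 6.3 cM.

6.3 cM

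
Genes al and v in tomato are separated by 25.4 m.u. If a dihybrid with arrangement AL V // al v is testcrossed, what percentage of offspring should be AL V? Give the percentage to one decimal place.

37.3%

A map distance of 25.4 m.u. corresponds to a recombination frequency of 0.254.
The F1 is AL V / al v, so AL V is a parental gamete class with expected frequency (1 − r)/2 = 0.746/2 = 0.3730.
That is 0.3730 = 37.3% of the progeny.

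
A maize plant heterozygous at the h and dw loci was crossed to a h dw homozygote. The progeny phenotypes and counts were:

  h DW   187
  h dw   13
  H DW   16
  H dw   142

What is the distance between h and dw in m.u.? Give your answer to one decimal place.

The two most frequent classes, H dw (142) and h DW (187), are the parental types, so the F1 was H dw / h DW.
The recombinant classes are H DW and h dw: 16 + 13 = 29.
Recombination frequency = 29/358 = 0.0810 ≈ 8.1%, i.e. 8.1 m.u.

8.1 m.u.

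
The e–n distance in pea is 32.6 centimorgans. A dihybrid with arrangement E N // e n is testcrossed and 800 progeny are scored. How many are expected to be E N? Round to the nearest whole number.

A map distance of 32.6 centimorgans corresponds to a recombination frequency of 0.326.
The F1 is E N / e n, so E N is a parental gamete class with expected frequency (1 − r)/2 = 0.674/2 = 0.3370.
Expected number = 0.3370 × 800 = 269.60 ≈ 270.

270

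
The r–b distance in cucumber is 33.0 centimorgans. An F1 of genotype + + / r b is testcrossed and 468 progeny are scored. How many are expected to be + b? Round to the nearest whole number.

77

A map distance of 33.0 centimorgans corresponds to a recombination frequency of 0.330.
The F1 is + + / r b, so + b is a recombinant gamete class with expected frequency r/2 = 0.330/2 = 0.1650.
Expected number = 0.1650 × 468 = 77.22 ≈ 77.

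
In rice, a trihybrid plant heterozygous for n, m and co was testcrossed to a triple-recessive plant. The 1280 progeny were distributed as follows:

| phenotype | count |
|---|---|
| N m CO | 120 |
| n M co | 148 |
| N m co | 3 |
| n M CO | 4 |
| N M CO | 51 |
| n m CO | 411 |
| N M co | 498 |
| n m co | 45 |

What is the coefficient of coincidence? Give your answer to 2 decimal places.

The two most frequent reciprocal classes, N M co and n m CO, are the parental types, so the F1 was N M co / n m CO.
The two rarest classes, N m co and n M CO, are the double crossovers. Comparing them with the parentals, only the m allele has switched, so m is the middle locus and the order is n – m – co.
n–m: (268 + 7)/1280 = 0.2148; m–co: (96 + 7)/1280 = 0.0805.
Expected DCO frequency = 0.2148 × 0.0805 ≈ 0.01729; observed = 7/1280 ≈ 0.00547.
Coefficient of coincidence = 0.00547/0.01729 ≈ 0.32.

0.32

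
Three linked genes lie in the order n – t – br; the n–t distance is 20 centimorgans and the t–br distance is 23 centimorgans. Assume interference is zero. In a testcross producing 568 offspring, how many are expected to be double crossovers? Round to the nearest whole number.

26

Map distances give recombination frequencies of 0.200 and 0.230 for the two intervals.
With no interference, expected double-crossover frequency = 0.200 × 0.230 = 0.04600.
Expected number = 0.04600 × 568 = 26.13 ≈ 26.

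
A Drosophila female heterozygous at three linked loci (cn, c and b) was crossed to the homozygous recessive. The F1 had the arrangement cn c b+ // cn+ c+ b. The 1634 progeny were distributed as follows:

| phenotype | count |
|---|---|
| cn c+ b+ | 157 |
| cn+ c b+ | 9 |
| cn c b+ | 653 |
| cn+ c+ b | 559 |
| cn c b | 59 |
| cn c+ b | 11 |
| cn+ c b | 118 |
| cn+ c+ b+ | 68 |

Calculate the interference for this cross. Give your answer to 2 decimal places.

The two rarest classes, cn+ c b+ and cn c+ b, are the double crossovers. Comparing them with the parentals, only the cn allele has switched, so cn is the middle locus and the order is b – cn – c.
b–cn: (127 + 20)/1634 = 0.0900; cn–c: (275 + 20)/1634 = 0.1805.
Expected DCO frequency = 0.0900 × 0.1805 ≈ 0.01624; observed = 20/1634 ≈ 0.01224.
Coefficient of coincidence = 0.01224/0.01624 ≈ 0.75; interference = 1 − 0.75 = 0.25.

0.25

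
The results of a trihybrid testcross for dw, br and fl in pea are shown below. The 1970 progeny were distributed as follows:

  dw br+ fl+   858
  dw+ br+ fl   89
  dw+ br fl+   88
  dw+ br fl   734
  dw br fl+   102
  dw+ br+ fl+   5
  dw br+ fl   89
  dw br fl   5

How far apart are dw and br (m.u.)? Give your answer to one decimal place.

The two most frequent reciprocal classes, dw br+ fl+ and dw+ br fl, are the parental types, so the F1 was dw br+ fl+ / dw+ br fl.
The two rarest classes, dw+ br+ fl+ and dw br fl, are the double crossovers. Comparing them with the parentals, only the dw allele has switched, so dw is the middle locus and the order is fl – dw – br.
Crossovers in the dw–br interval produce the single-crossover classes dw br fl+ and dw+ br+ fl (102 + 89 = 191) plus the double crossovers (10).
RF(dw–br) = (191 + 10) / 1970 = 201/1970 = 0.1020 → 10.2 m.u.

10.2 m.u.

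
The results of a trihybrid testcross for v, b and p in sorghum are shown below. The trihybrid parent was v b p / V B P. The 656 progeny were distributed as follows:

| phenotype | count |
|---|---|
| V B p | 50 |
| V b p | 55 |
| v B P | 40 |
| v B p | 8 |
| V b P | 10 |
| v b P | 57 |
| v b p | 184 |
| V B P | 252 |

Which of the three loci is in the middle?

The two rarest classes, v B p and V b P, are the double crossovers. Comparing them with the parentals, only the b allele has switched, so b is the middle locus and the order is v – b – p.

b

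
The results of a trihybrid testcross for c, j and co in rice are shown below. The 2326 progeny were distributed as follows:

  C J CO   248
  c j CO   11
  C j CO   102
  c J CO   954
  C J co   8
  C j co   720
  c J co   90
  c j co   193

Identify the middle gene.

The two most frequent reciprocal classes, C j co and c J CO, are the parental types, so the F1 was C j co / c J CO.
The two rarest classes, C J co and c j CO, are the double crossovers. Comparing them with the parentals, only the j allele has switched, so j is the middle locus and the order is c – j – co.

j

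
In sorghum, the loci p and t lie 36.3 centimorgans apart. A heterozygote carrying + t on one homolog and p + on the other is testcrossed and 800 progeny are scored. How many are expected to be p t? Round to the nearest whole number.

145

A map distance of 36.3 centimorgans corresponds to a recombination frequency of 0.363.
The F1 is + t / p +, so p t is a recombinant gamete class with expected frequency r/2 = 0.363/2 = 0.1815.
Expected number = 0.1815 × 800 = 145.20 ≈ 145.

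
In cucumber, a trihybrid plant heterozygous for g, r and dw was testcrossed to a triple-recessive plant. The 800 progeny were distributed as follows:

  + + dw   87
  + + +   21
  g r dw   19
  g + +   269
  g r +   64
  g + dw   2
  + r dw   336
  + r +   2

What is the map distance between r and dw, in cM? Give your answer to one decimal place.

19.4 cM

The two most frequent reciprocal classes, + r dw and g + +, are the parental types, so the F1 was + r dw / g + +.
The two rarest classes, + r + and g + dw, are the double crossovers. Comparing them with the parentals, only the dw allele has switched, so dw is the middle locus and the order is g – dw – r.
Crossovers in the dw–r interval produce the single-crossover classes + + dw and g r + (87 + 64 = 151) plus the double crossovers (4).
RF(dw–r) = (151 + 4) / 800 = 155/800 = 0.1938 → 19.4 cM.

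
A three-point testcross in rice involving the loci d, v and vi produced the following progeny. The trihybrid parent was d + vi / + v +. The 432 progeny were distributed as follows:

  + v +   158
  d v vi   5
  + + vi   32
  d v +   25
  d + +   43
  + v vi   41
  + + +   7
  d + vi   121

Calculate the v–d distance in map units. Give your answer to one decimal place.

16.0 map units

The two rarest classes, d v vi and + + +, are the double crossovers. Comparing them with the parentals, only the v allele has switched, so v is the middle locus and the order is vi – v – d.
Crossovers in the v–d interval produce the single-crossover classes + + vi and d v + (32 + 25 = 57) plus the double crossovers (12).
RF(v–d) = (57 + 12) / 432 = 69/432 = 0.1597 → 16.0 map units.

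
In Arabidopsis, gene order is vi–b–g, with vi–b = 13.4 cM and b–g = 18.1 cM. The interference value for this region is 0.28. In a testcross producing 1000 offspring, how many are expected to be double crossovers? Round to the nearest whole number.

Map distances give recombination frequencies of 0.134 and 0.181 for the two intervals.
With interference 0.28 (so coincidence = 0.72), expected double-crossover frequency = 0.134 × 0.181 × 0.72 = 0.01746.
Expected number = 0.01746 × 1000 = 17.46 ≈ 17.

17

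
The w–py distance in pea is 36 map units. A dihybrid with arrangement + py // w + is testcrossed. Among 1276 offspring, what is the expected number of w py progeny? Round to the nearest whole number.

230

A map distance of 36 map units corresponds to a recombination frequency of 0.360.
The F1 is + py / w +, so w py is a recombinant gamete class with expected frequency r/2 = 0.360/2 = 0.1800.
Expected number = 0.1800 × 1276 = 229.68 ≈ 230.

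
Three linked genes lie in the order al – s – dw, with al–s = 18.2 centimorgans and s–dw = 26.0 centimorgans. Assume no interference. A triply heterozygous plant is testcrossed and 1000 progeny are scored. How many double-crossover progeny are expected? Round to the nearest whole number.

Map distances give recombination frequencies of 0.182 and 0.260 for the two intervals.
With no interference, expected double-crossover frequency = 0.182 × 0.260 = 0.04732.
Expected number = 0.04732 × 1000 = 47.32 ≈ 47.

47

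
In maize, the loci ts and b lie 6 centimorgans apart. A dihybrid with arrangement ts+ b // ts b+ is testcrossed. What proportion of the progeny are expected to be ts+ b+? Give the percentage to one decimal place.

A map distance of 6 centimorgans corresponds to a recombination frequency of 0.060.
The F1 is ts+ b / ts b+, so ts+ b+ is a recombinant gamete class with expected frequency r/2 = 0.060/2 = 0.0300.
That is 0.0300 = 3.0% of the progeny.

3.0%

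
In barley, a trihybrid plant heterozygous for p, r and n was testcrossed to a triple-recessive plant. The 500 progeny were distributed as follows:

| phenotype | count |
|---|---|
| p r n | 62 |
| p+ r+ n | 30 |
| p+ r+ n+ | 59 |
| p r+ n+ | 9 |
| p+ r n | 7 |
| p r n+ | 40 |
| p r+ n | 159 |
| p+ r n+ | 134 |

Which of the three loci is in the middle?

The two most frequent reciprocal classes, p+ r n+ and p r+ n, are the parental types, so the F1 was p+ r n+ / p r+ n.
The two rarest classes, p+ r n and p r+ n+, are the double crossovers. Comparing them with the parentals, only the n allele has switched, so n is the middle locus and the order is p – n – r.

n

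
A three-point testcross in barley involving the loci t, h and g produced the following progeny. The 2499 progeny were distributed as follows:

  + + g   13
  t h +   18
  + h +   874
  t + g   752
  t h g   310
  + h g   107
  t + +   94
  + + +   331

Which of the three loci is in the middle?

The two most frequent reciprocal classes, t + g and + h +, are the parental types, so the F1 was t + g / + h +.
The two rarest classes, + + g and t h +, are the double crossovers. Comparing them with the parentals, only the t allele has switched, so t is the middle locus and the order is h – t – g.

t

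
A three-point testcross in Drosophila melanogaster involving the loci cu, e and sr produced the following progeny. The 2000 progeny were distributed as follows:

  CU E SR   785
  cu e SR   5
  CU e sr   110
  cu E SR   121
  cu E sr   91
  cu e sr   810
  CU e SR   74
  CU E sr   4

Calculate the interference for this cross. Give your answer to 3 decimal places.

0.569

The two most frequent reciprocal classes, CU E SR and cu e sr, are the parental types, so the F1 was CU E SR / cu e sr.
The two rarest classes, CU E sr and cu e SR, are the double crossovers. Comparing them with the parentals, only the sr allele has switched, so sr is the middle locus and the order is cu – sr – e.
cu–sr: (231 + 9)/2000 = 0.1200; sr–e: (165 + 9)/2000 = 0.0870.
Expected DCO frequency = 0.1200 × 0.0870 ≈ 0.01044; observed = 9/2000 ≈ 0.00450.
Coefficient of coincidence = 0.00450/0.01044 ≈ 0.431; interference = 1 − 0.431 = 0.569.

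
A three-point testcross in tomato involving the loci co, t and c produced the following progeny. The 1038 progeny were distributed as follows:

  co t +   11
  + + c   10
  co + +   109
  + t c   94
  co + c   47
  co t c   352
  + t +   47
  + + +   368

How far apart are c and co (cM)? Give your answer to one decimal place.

The two most frequent reciprocal classes, co t c and + + +, are the parental types, so the F1 was co t c / + + +.
The two rarest classes, co t + and + + c, are the double crossovers. Comparing them with the parentals, only the c allele has switched, so c is the middle locus and the order is co – c – t.
Crossovers in the co–c interval produce the single-crossover classes + t c and co + + (94 + 109 = 203) plus the double crossovers (21).
RF(co–c) = (203 + 21) / 1038 = 224/1038 = 0.2158 → 21.6 cM.

21.6 cM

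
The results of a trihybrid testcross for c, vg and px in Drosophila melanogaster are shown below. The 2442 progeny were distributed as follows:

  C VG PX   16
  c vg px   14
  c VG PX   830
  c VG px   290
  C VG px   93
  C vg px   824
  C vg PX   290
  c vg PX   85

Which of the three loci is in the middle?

c

The two most frequent reciprocal classes, c VG PX and C vg px, are the parental types, so the F1 was c VG PX / C vg px.
The two rarest classes, C VG PX and c vg px, are the double crossovers. Comparing them with the parentals, only the c allele has switched, so c is the middle locus and the order is vg – c – px.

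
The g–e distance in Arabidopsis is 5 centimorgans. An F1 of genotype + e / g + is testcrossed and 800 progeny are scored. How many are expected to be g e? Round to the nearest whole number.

A map distance of 5 centimorgans corresponds to a recombination frequency of 0.050.
The F1 is + e / g +, so g e is a recombinant gamete class with expected frequency r/2 = 0.050/2 = 0.0250.
Expected number = 0.0250 × 800 = 20.00 ≈ 20.

20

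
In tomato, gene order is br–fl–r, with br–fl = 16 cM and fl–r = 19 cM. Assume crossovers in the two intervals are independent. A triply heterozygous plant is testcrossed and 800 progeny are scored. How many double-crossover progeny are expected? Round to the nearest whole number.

Map distances give recombination frequencies of 0.160 and 0.190 for the two intervals.
With no interference, expected double-crossover frequency = 0.160 × 0.190 = 0.03040.
Expected number = 0.03040 × 800 = 24.32 ≈ 24.

24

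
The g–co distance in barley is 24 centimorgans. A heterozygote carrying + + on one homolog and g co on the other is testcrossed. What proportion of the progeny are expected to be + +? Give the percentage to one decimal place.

A map distance of 24 centimorgans corresponds to a recombination frequency of 0.240.
The F1 is + + / g co, so + + is a parental gamete class with expected frequency (1 − r)/2 = 0.760/2 = 0.3800.
That is 0.3800 = 38.0% of the progeny.

38.0%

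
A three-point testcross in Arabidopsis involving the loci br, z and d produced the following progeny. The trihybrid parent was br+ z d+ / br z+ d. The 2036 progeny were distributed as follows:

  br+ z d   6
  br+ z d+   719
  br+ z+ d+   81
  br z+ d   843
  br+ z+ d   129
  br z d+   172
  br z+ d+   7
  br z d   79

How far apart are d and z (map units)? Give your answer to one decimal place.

8.5 map units

The two rarest classes, br+ z d and br z+ d+, are the double crossovers. Comparing them with the parentals, only the d allele has switched, so d is the middle locus and the order is z – d – br.
Crossovers in the z–d interval produce the single-crossover classes br+ z+ d+ and br z d (81 + 79 = 160) plus the double crossovers (13).
RF(z–d) = (160 + 13) / 2036 = 173/2036 = 0.0850 → 8.5 map units.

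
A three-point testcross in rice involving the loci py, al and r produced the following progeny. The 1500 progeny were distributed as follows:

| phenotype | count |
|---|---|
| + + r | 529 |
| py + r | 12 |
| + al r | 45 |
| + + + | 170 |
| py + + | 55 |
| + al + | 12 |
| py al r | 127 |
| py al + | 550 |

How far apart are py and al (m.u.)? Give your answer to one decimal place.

The two most frequent reciprocal classes, py al + and + + r, are the parental types, so the F1 was py al + / + + r.
The two rarest classes, + al + and py + r, are the double crossovers. Comparing them with the parentals, only the py allele has switched, so py is the middle locus and the order is al – py – r.
Crossovers in the al–py interval produce the single-crossover classes py + + and + al r (55 + 45 = 100) plus the double crossovers (24).
RF(al–py) = (100 + 24) / 1500 = 124/1500 = 0.0827 → 8.3 m.u.

8.3 m.u.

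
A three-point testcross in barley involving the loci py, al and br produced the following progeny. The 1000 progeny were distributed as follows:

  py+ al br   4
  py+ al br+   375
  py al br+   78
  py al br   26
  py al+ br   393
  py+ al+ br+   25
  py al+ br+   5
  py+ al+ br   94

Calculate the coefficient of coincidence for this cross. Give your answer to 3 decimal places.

0.829

The two most frequent reciprocal classes, py+ al br+ and py al+ br, are the parental types, so the F1 was py+ al br+ / py al+ br.
The two rarest classes, py+ al br and py al+ br+, are the double crossovers. Comparing them with the parentals, only the br allele has switched, so br is the middle locus and the order is al – br – py.
al–br: (51 + 9)/1000 = 0.0600; br–py: (172 + 9)/1000 = 0.1810.
Expected DCO frequency = 0.0600 × 0.1810 ≈ 0.01086; observed = 9/1000 ≈ 0.00900.
Coefficient of coincidence = 0.00900/0.01086 ≈ 0.829.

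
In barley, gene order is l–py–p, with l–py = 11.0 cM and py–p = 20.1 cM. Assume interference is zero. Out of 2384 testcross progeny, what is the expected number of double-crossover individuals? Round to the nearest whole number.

53

Map distances give recombination frequencies of 0.110 and 0.201 for the two intervals.
With no interference, expected double-crossover frequency = 0.110 × 0.201 = 0.02211.
Expected number = 0.02211 × 2384 = 52.71 ≈ 53.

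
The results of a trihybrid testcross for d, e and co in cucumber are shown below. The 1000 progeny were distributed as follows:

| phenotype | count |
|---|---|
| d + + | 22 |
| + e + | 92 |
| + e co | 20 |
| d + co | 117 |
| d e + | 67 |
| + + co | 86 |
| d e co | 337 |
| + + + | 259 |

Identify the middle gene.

d

The two most frequent reciprocal classes, d e co and + + +, are the parental types, so the F1 was d e co / + + +.
The two rarest classes, + e co and d + +, are the double crossovers. Comparing them with the parentals, only the d allele has switched, so d is the middle locus and the order is co – d – e.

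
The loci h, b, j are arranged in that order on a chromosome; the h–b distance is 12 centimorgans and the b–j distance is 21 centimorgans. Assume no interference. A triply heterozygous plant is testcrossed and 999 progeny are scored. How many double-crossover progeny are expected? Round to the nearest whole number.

25

Map distances give recombination frequencies of 0.120 and 0.210 for the two intervals.
With no interference, expected double-crossover frequency = 0.120 × 0.210 = 0.02520.
Expected number = 0.02520 × 999 = 25.17 ≈ 25.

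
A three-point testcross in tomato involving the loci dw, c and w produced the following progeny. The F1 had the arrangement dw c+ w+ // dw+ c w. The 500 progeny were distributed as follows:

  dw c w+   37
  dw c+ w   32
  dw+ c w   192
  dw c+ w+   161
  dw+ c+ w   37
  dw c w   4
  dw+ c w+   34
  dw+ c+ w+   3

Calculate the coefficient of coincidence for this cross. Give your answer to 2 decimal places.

The two rarest classes, dw+ c+ w+ and dw c w, are the double crossovers. Comparing them with the parentals, only the dw allele has switched, so dw is the middle locus and the order is w – dw – c.
w–dw: (66 + 7)/500 = 0.1460; dw–c: (74 + 7)/500 = 0.1620.
Expected DCO frequency = 0.1460 × 0.1620 ≈ 0.02365; observed = 7/500 ≈ 0.01400.
Coefficient of coincidence = 0.01400/0.02365 ≈ 0.59.

0.59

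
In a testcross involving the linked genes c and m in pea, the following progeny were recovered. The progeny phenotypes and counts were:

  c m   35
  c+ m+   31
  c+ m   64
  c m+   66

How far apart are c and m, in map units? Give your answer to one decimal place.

33.7 map units

The two most frequent classes, c+ m (64) and c m+ (66), are the parental types, so the F1 was c+ m / c m+.
The recombinant classes are c+ m+ and c m: 31 + 35 = 66.
Recombination frequency = 66/196 = 0.3367 ≈ 33.7%, i.e. 33.7 map units.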